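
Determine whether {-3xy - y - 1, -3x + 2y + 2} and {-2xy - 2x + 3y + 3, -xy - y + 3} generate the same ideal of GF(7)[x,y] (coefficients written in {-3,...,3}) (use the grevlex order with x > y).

Since reduced Gröbner bases are canonical representatives of ideals under a given ordering, it suffices to compute and compare them.
Buchberger on the first generating set:
f_1 = -3xy - y - 1, LT = xy.
f_2 = -3x + 2y + 2, LT = x.

S(f_1,f_2): lcm = xy. S = 3y^{2} + y - 2.
  leading term y^{2}: no divisor's leading term divides it; move 3y^{2} to the remainder.
  leading term y: no divisor's leading term divides it; move y to the remainder.
  leading term 1: no divisor's leading term divides it; move -2 to the remainder.
  remainder 3y^{2} + y - 2 ≠ 0; add g_3 = 3y^{2} + y - 2 to the basis.

The other S-polynomials (S(f_1,g_3), S(f_2,g_3)) all reduce to 0 modulo the current basis, so we have a Gröbner basis.
Inter-reduce: drop elements whose leading term is divisible by another's, tail-reduce, and make monic.
Reduced Gröbner basis: {y^{2} - 2y - 3, x - 3y - 3}.

Buchberger on the second generating set:
h_1 = -2xy - 2x + 3y + 3, LT = xy.
h_2 = -xy - y + 3, LT = xy.

S(h_1,h_2): lcm = xy. S = x + y - 2.
  leading term x: no divisor's leading term divides it; move x to the remainder.
  leading term y: no divisor's leading term divides it; move y to the remainder.
  leading term 1: no divisor's leading term divides it; move -2 to the remainder.
  remainder x + y - 2 ≠ 0; add k_3 = x + y - 2 to the basis.

S(h_1,k_3): lcm = xy. S = -y^{2} + x - 3y + 2.
  leading term y^{2}: no divisor's leading term divides it; move -y^{2} to the remainder.
  leading term x: subtract (1)·k_3 from x - 3y + 2 → 3y - 3
  leading term y: no divisor's leading term divides it; move 3y to the remainder.
  leading term 1: no divisor's leading term divides it; move -3 to the remainder.
  remainder -y^{2} + 3y - 3 ≠ 0; add k_4 = -y^{2} + 3y - 3 to the basis.

The other S-polynomials (S(h_2,k_3), S(h_1,k_4), S(h_2,k_4), S(k_3,k_4)) all reduce to 0 modulo the current basis, so we have a Gröbner basis.
Inter-reduce: drop elements whose leading term is divisible by another's, tail-reduce, and make monic.
Reduced Gröbner basis: {y^{2} - 3y + 3, x + y - 2}.

These differ, so the ideals are not equal.

No, the ideals differ.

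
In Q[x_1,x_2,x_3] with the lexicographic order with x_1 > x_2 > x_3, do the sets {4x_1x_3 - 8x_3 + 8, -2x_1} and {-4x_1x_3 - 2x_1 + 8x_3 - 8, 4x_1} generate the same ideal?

Yes, the ideals are equal.

Two ideals are equal iff their reduced Gröbner bases coincide (the reduced basis is unique for a fixed ordering).
Buchberger on the first generating set:
f_1 = 4x_1x_3 - 8x_3 + 8, LT = x_1x_3.
f_2 = -2x_1, LT = x_1.

S(f_1,f_2): lcm = x_1x_3. S = -2x_3 + 2.
  reduce S modulo (f_1, f_2):
  remainder -2x_3 + 2 ≠ 0; add g_3 = -2x_3 + 2 to the basis.

The other S-polynomials (S(f_1,g_3), S(f_2,g_3)) all reduce to 0 modulo the current basis, so we have a Gröbner basis.
Inter-reduce: drop elements whose leading term is divisible by another's, tail-reduce, and make monic.
Reduced Gröbner basis: {x_1, x_3 - 1}.

Buchberger on the second generating set:
h_1 = -4x_1x_3 - 2x_1 + 8x_3 - 8, LT = x_1x_3.
h_2 = 4x_1, LT = x_1.

S(h_1,h_2): lcm = x_1x_3. S = \tfrac{1}{2}x_1 - 2x_3 + 2.
  reduce S modulo (h_1, h_2):
  remainder -2x_3 + 2 ≠ 0; add k_3 = -2x_3 + 2 to the basis.

The other S-polynomials (S(h_1,k_3), S(h_2,k_3)) all reduce to 0 modulo the current basis, so we have a Gröbner basis.
Inter-reduce: drop elements whose leading term is divisible by another's, tail-reduce, and make monic.
Reduced Gröbner basis: {x_1, x_3 - 1}.

Same reduced basis, so the two generating sets span the same ideal.
The choice of monomial ordering does not affect the verdict — as long as both bases are computed under the same ordering, their equality decides ideal equality.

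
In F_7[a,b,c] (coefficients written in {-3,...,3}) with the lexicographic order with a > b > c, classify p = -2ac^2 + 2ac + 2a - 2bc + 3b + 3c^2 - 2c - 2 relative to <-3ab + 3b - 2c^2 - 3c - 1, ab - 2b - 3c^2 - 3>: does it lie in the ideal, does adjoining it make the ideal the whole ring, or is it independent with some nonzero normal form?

First compute the reduced Gröbner basis of I by Buchberger's algorithm.
f_1 = -3ab + 3b - 2c^2 - 3c - 1, LT = ab.
f_2 = ab - 2b - 3c^2 - 3, LT = ab.

S(f_1,f_2): lcm = ab. S = b - c^2 + c + 1.
  reduce S modulo (f_1, f_2):
  remainder b - c^2 + c + 1 ≠ 0; add h_3 = b - c^2 + c + 1 to the basis.

S(f_1,h_3): lcm = ab. S = ac^2 - ac - a - b + 3c^2 + c - 2.
  reduce S modulo (f_1, f_2, h_3):
  remainder ac^2 - ac - a + 2c^2 + 2c - 1 ≠ 0; add h_4 = ac^2 - ac - a + 2c^2 + 2c - 1 to the basis.

The other S-polynomials (S(f_2,h_3), S(f_1,h_4), S(f_2,h_4), S(h_3,h_4)) all reduce to 0 modulo the current basis, so we have a Gröbner basis.
Inter-reduce: drop elements whose leading term is divisible by another's, tail-reduce, and make monic.
Reduced Gröbner basis: {ac^2 - ac - a + 2c^2 + 2c - 1, b - c^2 + c + 1}.
Label its elements g_1 = ac^2 - ac - a + 2c^2 + 2c - 1, g_2 = b - c^2 + c + 1.

Reduce p = -2ac^2 + 2ac + 2a - 2bc + 3b + 3c^2 - 2c - 2 modulo G:
  leading term ac^2: subtract (-2)·g_1 from -2ac^2 + 2ac + 2a - 2bc + 3b + 3c^2 - 2c - 2 → -2bc + 3b + 2c + 3
  leading term bc: subtract (-2c)·g_2 from -2bc + 3b + 2c + 3 → 3b - 2c^3 + 2c^2 - 3c + 3
  leading term b: subtract (3)·g_2 from 3b - 2c^3 + 2c^2 - 3c + 3 → -2c^3 - 2c^2 + c
  leading term c^3: no divisor's leading term divides it; move -2c^3 to the remainder.
  leading term c^2: no divisor's leading term divides it; move -2c^2 to the remainder.
  leading term c: no divisor's leading term divides it; move c to the remainder.
  normal form = -2c^3 - 2c^2 + c.
The normal form is nonzero, so p ∉ I. Since p minus its normal form lies in I, I + (p) = I + (r) where r = -2c^3 - 2c^2 + c; decide whether this ideal is the whole ring.
Run Buchberger on G together with r (pairs among the g_i already reduce to 0 since G is a Gröbner basis):
g_1 = ac^2 - ac - a + 2c^2 + 2c - 1, LT = ac^2.
g_2 = b - c^2 + c + 1, LT = b.
r = -2c^3 - 2c^2 + c, LT = c^3.

S(g_1,r): lcm = ac^3. S = -2ac^2 + 3ac + 2c^3 + 2c^2 - c.
  reduce S modulo (g_1, g_2, r):
  remainder ac - 2a - 3c^2 - 3c - 2 ≠ 0; add m_4 = ac - 2a - 3c^2 - 3c - 2 to the basis.

S(g_1,m_4): lcm = ac^2. S = ac - a + 3c^3 - 2c^2 - 3c - 1.
  reduce S modulo (g_1, g_2, r, m_4):
  remainder a - 2c^2 - 2c + 1 ≠ 0; add m_5 = a - 2c^2 - 2c + 1 to the basis.

The other S-polynomials (S(g_1,g_2), S(g_2,r), S(g_2,m_4), S(r,m_4), S(g_1,m_5), S(g_2,m_5), S(r,m_5), S(m_4,m_5)) all reduce to 0 modulo the current basis, so we have a Gröbner basis.
Inter-reduce: drop elements whose leading term is divisible by another's, tail-reduce, and make monic.
Reduced Gröbner basis: {a - 2c^2 - 2c + 1, b - c^2 + c + 1, c^3 + c^2 + 3c}.
The reduced Gröbner basis of I + (p) is {a - 2c^2 - 2c + 1, b - c^2 + c + 1, c^3 + c^2 + 3c} ≠ {1}, a proper ideal, so the enlarged system stays consistent: p is independent of I, with normal form -2c^3 - 2c^2 + c.

The remainder on division by a Gröbner basis is unique — it is the normal form.

-2ac^2 + 2ac + 2a - 2bc + 3b + 3c^2 - 2c - 2 is independent of I; its normal form modulo I is -2c^3 - 2c^2 + c.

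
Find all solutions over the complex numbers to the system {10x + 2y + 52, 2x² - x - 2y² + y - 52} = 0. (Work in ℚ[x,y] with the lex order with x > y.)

Compute a lex Gröbner basis by Buchberger's algorithm.
f_1 = 10x + 2y + 52, LT = x.
f_2 = 2x² - x - 2y² + y - 52, LT = x².

S(f_1,f_2): lcm = x². S = ⅕xy + 57/10x + y² - ½y + 26.
  reduce S modulo (f_1, f_2):
  remainder 24/25y² - 67/25y - 91/25 ≠ 0; add h_3 = 24/25y² - 67/25y - 91/25 to the basis.

The other S-polynomials (S(f_1,h_3), S(f_2,h_3)) all reduce to 0 modulo the current basis, so we have a Gröbner basis.
Inter-reduce: drop elements whose leading term is divisible by another's, tail-reduce, and make monic.
Reduced Gröbner basis: {x + ⅕y + 26/5, y² - 67/24y - 91/24}.

Since the basis is lex-ordered, y² - 67/24y - 91/24 is univariate in y. Its roots are {-1, 91/24}. Back-substituting each root into the other basis elements fixes the other coordinates.
  y = -1: the earlier basis element becomes x + 5 = 0, giving x = -5 — point (-5, -1).
  y = 91/24: the earlier basis element becomes x + 143/24 = 0, giving x = -143/24 — point (-143/24, 91/24).

{(-5, -1), (-143/24, 91/24)}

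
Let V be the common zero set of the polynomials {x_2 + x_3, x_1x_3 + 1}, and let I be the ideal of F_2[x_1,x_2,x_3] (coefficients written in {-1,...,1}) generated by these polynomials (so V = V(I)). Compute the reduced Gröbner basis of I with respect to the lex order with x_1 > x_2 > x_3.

G = {x_1x_3 + 1, x_2 + x_3}

f_1 = x_2 + x_3, LT = x_2.
f_2 = x_1x_3 + 1, LT = x_1x_3.

The S-polynomials (S(f_1,f_2)) all reduce to 0 modulo the current basis, so we have a Gröbner basis.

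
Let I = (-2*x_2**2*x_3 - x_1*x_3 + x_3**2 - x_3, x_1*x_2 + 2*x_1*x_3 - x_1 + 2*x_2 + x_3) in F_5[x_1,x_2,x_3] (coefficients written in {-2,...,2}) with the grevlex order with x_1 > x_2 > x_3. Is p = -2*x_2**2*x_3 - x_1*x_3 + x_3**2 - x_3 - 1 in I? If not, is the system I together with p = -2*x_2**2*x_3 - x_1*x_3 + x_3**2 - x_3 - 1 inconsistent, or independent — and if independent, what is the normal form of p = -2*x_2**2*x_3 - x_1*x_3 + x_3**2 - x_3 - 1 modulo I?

First compute the reduced Gröbner basis of I by Buchberger's algorithm.
f_1 = -2*x_2**2*x_3 - x_1*x_3 + x_3**2 - x_3, LT = x_2**2*x_3.
f_2 = x_1*x_2 + 2*x_1*x_3 - x_1 + 2*x_2 + x_3, LT = x_1*x_2.

S(f_1,f_2): lcm = x_1*x_2**2*x_3. S = -2*x_1*x_2*x_3**2 - 2*x_1**2*x_3 + x_1*x_2*x_3 - 2*x_2**2*x_3 + 2*x_1*x_3**2 - x_2*x_3**2 - 2*x_1*x_3.
  leading term x_1*x_2*x_3**2: subtract (-2*x_3**2)·f_2 from -2*x_1*x_2*x_3**2 - 2*x_1**2*x_3 + x_1*x_2*x_3 - 2*x_2**2*x_3 + 2*x_1*x_3**2 - x_2*x_3**2 - 2*x_1*x_3 → -x_1*x_3**3 - 2*x_1**2*x_3 + x_1*x_2*x_3 - 2*x_2**2*x_3 - 2*x_2*x_3**2 + 2*x_3**3 - 2*x_1*x_3
  leading term x_1*x_3**3: no divisor's leading term divides it; move -x_1*x_3**3 to the remainder.
  leading term x_1**2*x_3: no divisor's leading term divides it; move -2*x_1**2*x_3 to the remainder.
  leading term x_1*x_2*x_3: subtract (x_3)·f_2 from x_1*x_2*x_3 - 2*x_2**2*x_3 - 2*x_2*x_3**2 + 2*x_3**3 - 2*x_1*x_3 → -2*x_2**2*x_3 - 2*x_1*x_3**2 - 2*x_2*x_3**2 + 2*x_3**3 - x_1*x_3 - 2*x_2*x_3 - x_3**2
  leading term x_2**2*x_3: subtract (1)·f_1 from -2*x_2**2*x_3 - 2*x_1*x_3**2 - 2*x_2*x_3**2 + 2*x_3**3 - x_1*x_3 - 2*x_2*x_3 - x_3**2 → -2*x_1*x_3**2 - 2*x_2*x_3**2 + 2*x_3**3 - 2*x_2*x_3 - 2*x_3**2 + x_3
  leading term x_1*x_3**2: no divisor's leading term divides it; move -2*x_1*x_3**2 to the remainder.
  leading term x_2*x_3**2: no divisor's leading term divides it; move -2*x_2*x_3**2 to the remainder.
  leading term x_3**3: no divisor's leading term divides it; move 2*x_3**3 to the remainder.
  leading term x_2*x_3: no divisor's leading term divides it; move -2*x_2*x_3 to the remainder.
  leading term x_3**2: no divisor's leading term divides it; move -2*x_3**2 to the remainder.
  leading term x_3: no divisor's leading term divides it; move x_3 to the remainder.
  remainder -x_1*x_3**3 - 2*x_1**2*x_3 - 2*x_1*x_3**2 - 2*x_2*x_3**2 + 2*x_3**3 - 2*x_2*x_3 - 2*x_3**2 + x_3 ≠ 0; add h_3 = -x_1*x_3**3 - 2*x_1**2*x_3 - 2*x_1*x_3**2 - 2*x_2*x_3**2 + 2*x_3**3 - 2*x_2*x_3 - 2*x_3**2 + x_3 to the basis.

The other S-polynomials (S(f_1,h_3), S(f_2,h_3)) all reduce to 0 modulo the current basis, so we have a Gröbner basis.
Inter-reduce: drop elements whose leading term is divisible by another's, tail-reduce, and make monic.
Reduced Gröbner basis: {x_1*x_3**3 + 2*x_1**2*x_3 + 2*x_1*x_3**2 + 2*x_2*x_3**2 - 2*x_3**3 + 2*x_2*x_3 + 2*x_3**2 - x_3, x_2**2*x_3 - 2*x_1*x_3 + 2*x_3**2 - 2*x_3, x_1*x_2 + 2*x_1*x_3 - x_1 + 2*x_2 + x_3}.
Label its elements g_1 = x_1*x_3**3 + 2*x_1**2*x_3 + 2*x_1*x_3**2 + 2*x_2*x_3**2 - 2*x_3**3 + 2*x_2*x_3 + 2*x_3**2 - x_3, g_2 = x_2**2*x_3 - 2*x_1*x_3 + 2*x_3**2 - 2*x_3, g_3 = x_1*x_2 + 2*x_1*x_3 - x_1 + 2*x_2 + x_3.

Reduce p = -2*x_2**2*x_3 - x_1*x_3 + x_3**2 - x_3 - 1 modulo G:
  leading term x_2**2*x_3: subtract (-2)·g_2 from -2*x_2**2*x_3 - x_1*x_3 + x_3**2 - x_3 - 1 → -1
  leading term 1: no divisor's leading term divides it; move -1 to the remainder.
  normal form = -1.
The normal form is nonzero, so p ∉ I. Since p minus its normal form lies in I, I + (p) = I + (r) where r = -1; decide whether this ideal is the whole ring.
Here r = -1 is a nonzero constant, hence a unit: 1 ∈ I + (p), the Gröbner basis of I + (p) is {1}, and the enlarged system has no common solution — adjoining p is inconsistent.

Adjoining -2*x_2**2*x_3 - x_1*x_3 + x_3**2 - x_3 - 1 makes the ideal the whole ring: the system is inconsistent.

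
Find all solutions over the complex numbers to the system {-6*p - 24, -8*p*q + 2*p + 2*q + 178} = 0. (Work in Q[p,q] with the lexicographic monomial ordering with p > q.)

{(-4, -5)}

Compute a lex Gröbner basis by Buchberger's algorithm.
f_1 = -6*p - 24, LT = p.
f_2 = -8*p*q + 2*p + 2*q + 178, LT = p*q.

S(f_1,f_2): lcm = p*q. S = 1/4*p + 17/4*q + 89/4.
  leading term p: subtract (-1/24)·f_1 from 1/4*p + 17/4*q + 89/4 → 17/4*q + 85/4
  leading term q: no divisor's leading term divides it; move 17/4*q to the remainder.
  leading term 1: no divisor's leading term divides it; move 85/4 to the remainder.
  remainder 17/4*q + 85/4 ≠ 0; add h_3 = 17/4*q + 85/4 to the basis.

The other S-polynomials (S(f_1,h_3), S(f_2,h_3)) all reduce to 0 modulo the current basis, so we have a Gröbner basis.
Inter-reduce: drop elements whose leading term is divisible by another's, tail-reduce, and make monic.
Reduced Gröbner basis: {p + 4, q + 5}.

The lex basis is triangular: the last element involves only q. Solving q + 5 = 0 gives q ∈ {-5}; substituting each value into the earlier elements determines the remaining variables.
  q = -5: the earlier basis element becomes p + 4 = 0, giving p = -4 — point (-4, -5).
Substituting each solution back into the original system confirms all equations vanish.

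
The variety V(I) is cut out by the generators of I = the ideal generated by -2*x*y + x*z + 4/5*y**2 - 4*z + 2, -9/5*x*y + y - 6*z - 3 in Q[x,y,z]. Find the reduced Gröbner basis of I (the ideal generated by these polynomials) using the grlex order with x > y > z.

G = {y**3 - 25/18*y**2 + 145/36*y*z - 25/6*z**2 + 20/3*y - 25/12*z, x*y - 5/9*y + 10/3*z + 5/3, x*z + 4/5*y**2 - 10/9*y + 8/3*z + 16/3}

f_1 = -2*x*y + x*z + 4/5*y**2 - 4*z + 2, LT = x*y.
f_2 = -9/5*x*y + y - 6*z - 3, LT = x*y.

S(f_1,f_2): lcm = x*y. S = -1/2*x*z - 2/5*y**2 + 5/9*y - 4/3*z - 8/3.
  leading term x*z: no divisor's leading term divides it; move -1/2*x*z to the remainder.
  leading term y**2: no divisor's leading term divides it; move -2/5*y**2 to the remainder.
  leading term y: no divisor's leading term divides it; move 5/9*y to the remainder.
  leading term z: no divisor's leading term divides it; move -4/3*z to the remainder.
  leading term 1: no divisor's leading term divides it; move -8/3 to the remainder.
  remainder -1/2*x*z - 2/5*y**2 + 5/9*y - 4/3*z - 8/3 ≠ 0; add g_3 = -1/2*x*z - 2/5*y**2 + 5/9*y - 4/3*z - 8/3 to the basis.

S(f_1,g_3): lcm = x*y*z. S = -1/2*x*z**2 - 4/5*y**3 - 2/5*y**2*z + 10/9*y**2 - 8/3*y*z + 2*z**2 - 16/3*y - z.
  leading term x*z**2: subtract (z)·g_3 from -1/2*x*z**2 - 4/5*y**3 - 2/5*y**2*z + 10/9*y**2 - 8/3*y*z + 2*z**2 - 16/3*y - z → -4/5*y**3 + 10/9*y**2 - 29/9*y*z + 10/3*z**2 - 16/3*y + 5/3*z
  leading term y**3: no divisor's leading term divides it; move -4/5*y**3 to the remainder.
  leading term y**2: no divisor's leading term divides it; move 10/9*y**2 to the remainder.
  leading term y*z: no divisor's leading term divides it; move -29/9*y*z to the remainder.
  leading term z**2: no divisor's leading term divides it; move 10/3*z**2 to the remainder.
  leading term y: no divisor's leading term divides it; move -16/3*y to the remainder.
  leading term z: no divisor's leading term divides it; move 5/3*z to the remainder.
  remainder -4/5*y**3 + 10/9*y**2 - 29/9*y*z + 10/3*z**2 - 16/3*y + 5/3*z ≠ 0; add g_4 = -4/5*y**3 + 10/9*y**2 - 29/9*y*z + 10/3*z**2 - 16/3*y + 5/3*z to the basis.

S(f_2,g_3): lcm = x*y*z. S = -4/5*y**3 + 10/9*y**2 - 29/9*y*z + 10/3*z**2 - 16/3*y + 5/3*z.
  leading term y**3: subtract (1)·g_4 from -4/5*y**3 + 10/9*y**2 - 29/9*y*z + 10/3*z**2 - 16/3*y + 5/3*z → 0
  remainder 0.

S(f_1,g_4): lcm = x*y**3. S = -1/2*x*y**2*z - 2/5*y**4 + 25/18*x*y**2 - 145/36*x*y*z + 25/6*x*z**2 + 2*y**2*z - 20/3*x*y + 25/12*x*z - y**2.
  leading term x*y**2*z: subtract (1/4*y*z)·f_1 from -1/2*x*y**2*z - 2/5*y**4 + 25/18*x*y**2 - 145/36*x*y*z + 25/6*x*z**2 + 2*y**2*z - 20/3*x*y + 25/12*x*z - y**2 → -1/4*x*y*z**2 - 2/5*y**4 - 1/5*y**3*z + 25/18*x*y**2 - 145/36*x*y*z + 25/6*x*z**2 + 2*y**2*z + y*z**2 - 20/3*x*y + 25/12*x*z - y**2 - 1/2*y*z
  leading term x*y*z**2: subtract (1/8*z**2)·f_1 from -1/4*x*y*z**2 - 2/5*y**4 - 1/5*y**3*z + 25/18*x*y**2 - 145/36*x*y*z + 25/6*x*z**2 + 2*y**2*z + y*z**2 - 20/3*x*y + 25/12*x*z - y**2 - 1/2*y*z → -1/8*x*z**3 - 2/5*y**4 - 1/5*y**3*z - 1/10*y**2*z**2 + 25/18*x*y**2 - 145/36*x*y*z + 25/6*x*z**2 + 2*y**2*z + y*z**2 + 1/2*z**3 - 20/3*x*y + 25/12*x*z - y**2 - 1/2*y*z - 1/4*z**2
  leading term x*z**3: subtract (1/4*z**2)·g_3 from -1/8*x*z**3 - 2/5*y**4 - 1/5*y**3*z - 1/10*y**2*z**2 + 25/18*x*y**2 - 145/36*x*y*z + 25/6*x*z**2 + 2*y**2*z + y*z**2 + 1/2*z**3 - 20/3*x*y + 25/12*x*z - y**2 - 1/2*y*z - 1/4*z**2 → -2/5*y**4 - 1/5*y**3*z + 25/18*x*y**2 - 145/36*x*y*z + 25/6*x*z**2 + 2*y**2*z + 31/36*y*z**2 + 5/6*z**3 - 20/3*x*y + 25/12*x*z - y**2 - 1/2*y*z + 5/12*z**2
  leading term y**4: subtract (1/2*y)·g_4 from -2/5*y**4 - 1/5*y**3*z + 25/18*x*y**2 - 145/36*x*y*z + 25/6*x*z**2 + 2*y**2*z + 31/36*y*z**2 + 5/6*z**3 - 20/3*x*y + 25/12*x*z - y**2 - 1/2*y*z + 5/12*z**2 → -1/5*y**3*z + 25/18*x*y**2 - 145/36*x*y*z + 25/6*x*z**2 - 5/9*y**3 + 65/18*y**2*z - 29/36*y*z**2 + 5/6*z**3 - 20/3*x*y + 25/12*x*z + 5/3*y**2 - 4/3*y*z + 5/12*z**2
  leading term y**3*z: subtract (1/4*z)·g_4 from -1/5*y**3*z + 25/18*x*y**2 - 145/36*x*y*z + 25/6*x*z**2 - 5/9*y**3 + 65/18*y**2*z - 29/36*y*z**2 + 5/6*z**3 - 20/3*x*y + 25/12*x*z + 5/3*y**2 - 4/3*y*z + 5/12*z**2 → 25/18*x*y**2 - 145/36*x*y*z + 25/6*x*z**2 - 5/9*y**3 + 10/3*y**2*z - 20/3*x*y + 25/12*x*z + 5/3*y**2
  leading term x*y**2: subtract (-25/36*y)·f_1 from 25/18*x*y**2 - 145/36*x*y*z + 25/6*x*z**2 - 5/9*y**3 + 10/3*y**2*z - 20/3*x*y + 25/12*x*z + 5/3*y**2 → -10/3*x*y*z + 25/6*x*z**2 + 10/3*y**2*z - 20/3*x*y + 25/12*x*z + 5/3*y**2 - 25/9*y*z + 25/18*y
  leading term x*y*z: subtract (5/3*z)·f_1 from -10/3*x*y*z + 25/6*x*z**2 + 10/3*y**2*z - 20/3*x*y + 25/12*x*z + 5/3*y**2 - 25/9*y*z + 25/18*y → 5/2*x*z**2 + 2*y**2*z - 20/3*x*y + 25/12*x*z + 5/3*y**2 - 25/9*y*z + 20/3*z**2 + 25/18*y - 10/3*z
  leading term x*z**2: subtract (-5*z)·g_3 from 5/2*x*z**2 + 2*y**2*z - 20/3*x*y + 25/12*x*z + 5/3*y**2 - 25/9*y*z + 20/3*z**2 + 25/18*y - 10/3*z → -20/3*x*y + 25/12*x*z + 5/3*y**2 + 25/18*y - 50/3*z
  leading term x*y: subtract (10/3)·f_1 from -20/3*x*y + 25/12*x*z + 5/3*y**2 + 25/18*y - 50/3*z → -5/4*x*z - y**2 + 25/18*y - 10/3*z - 20/3
  leading term x*z: subtract (5/2)·g_3 from -5/4*x*z - y**2 + 25/18*y - 10/3*z - 20/3 → 0
  remainder 0.

S(f_2,g_4): lcm = x*y**3. S = 25/18*x*y**2 - 145/36*x*y*z + 25/6*x*z**2 - 5/9*y**3 + 10/3*y**2*z - 20/3*x*y + 25/12*x*z + 5/3*y**2.
  leading term x*y**2: subtract (-25/36*y)·f_1 from 25/18*x*y**2 - 145/36*x*y*z + 25/6*x*z**2 - 5/9*y**3 + 10/3*y**2*z - 20/3*x*y + 25/12*x*z + 5/3*y**2 → -10/3*x*y*z + 25/6*x*z**2 + 10/3*y**2*z - 20/3*x*y + 25/12*x*z + 5/3*y**2 - 25/9*y*z + 25/18*y
  leading term x*y*z: subtract (5/3*z)·f_1 from -10/3*x*y*z + 25/6*x*z**2 + 10/3*y**2*z - 20/3*x*y + 25/12*x*z + 5/3*y**2 - 25/9*y*z + 25/18*y → 5/2*x*z**2 + 2*y**2*z - 20/3*x*y + 25/12*x*z + 5/3*y**2 - 25/9*y*z + 20/3*z**2 + 25/18*y - 10/3*z
  leading term x*z**2: subtract (-5*z)·g_3 from 5/2*x*z**2 + 2*y**2*z - 20/3*x*y + 25/12*x*z + 5/3*y**2 - 25/9*y*z + 20/3*z**2 + 25/18*y - 10/3*z → -20/3*x*y + 25/12*x*z + 5/3*y**2 + 25/18*y - 50/3*z
  leading term x*y: subtract (10/3)·f_1 from -20/3*x*y + 25/12*x*z + 5/3*y**2 + 25/18*y - 50/3*z → -5/4*x*z - y**2 + 25/18*y - 10/3*z - 20/3
  leading term x*z: subtract (5/2)·g_3 from -5/4*x*z - y**2 + 25/18*y - 10/3*z - 20/3 → 0
  remainder 0.

S(g_3,g_4): leading monomials are coprime, so the S-polynomial reduces to 0 (Buchberger's first criterion).
Every S-polynomial of the final basis reduces to 0, so we have a Gröbner basis.
Inter-reduce: drop elements whose leading term is divisible by another's, tail-reduce, and make monic.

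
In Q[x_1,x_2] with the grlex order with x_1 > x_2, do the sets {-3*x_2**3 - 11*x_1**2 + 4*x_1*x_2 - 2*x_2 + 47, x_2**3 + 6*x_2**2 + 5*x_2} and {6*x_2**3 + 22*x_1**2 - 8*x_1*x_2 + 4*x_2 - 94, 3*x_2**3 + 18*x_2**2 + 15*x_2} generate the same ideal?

Yes, the ideals are equal.

For a fixed monomial order, each ideal has a unique reduced Gröbner basis; comparing bases decides equality.
Buchberger on the first generating set:
f_1 = -3*x_2**3 - 11*x_1**2 + 4*x_1*x_2 - 2*x_2 + 47, LT = x_2**3.
f_2 = x_2**3 + 6*x_2**2 + 5*x_2, LT = x_2**3.

S(f_1,f_2): lcm = x_2**3. S = 11/3*x_1**2 - 4/3*x_1*x_2 - 6*x_2**2 - 13/3*x_2 - 47/3.
  reduce S modulo (f_1, f_2):
  remainder 11/3*x_1**2 - 4/3*x_1*x_2 - 6*x_2**2 - 13/3*x_2 - 47/3 ≠ 0; add g_3 = 11/3*x_1**2 - 4/3*x_1*x_2 - 6*x_2**2 - 13/3*x_2 - 47/3 to the basis.

The other S-polynomials (S(f_1,g_3), S(f_2,g_3)) all reduce to 0 modulo the current basis, so we have a Gröbner basis.
Inter-reduce: drop elements whose leading term is divisible by another's, tail-reduce, and make monic.
Reduced Gröbner basis: {x_2**3 + 6*x_2**2 + 5*x_2, x_1**2 - 4/11*x_1*x_2 - 18/11*x_2**2 - 13/11*x_2 - 47/11}.

Buchberger on the second generating set:
h_1 = 6*x_2**3 + 22*x_1**2 - 8*x_1*x_2 + 4*x_2 - 94, LT = x_2**3.
h_2 = 3*x_2**3 + 18*x_2**2 + 15*x_2, LT = x_2**3.

S(h_1,h_2): lcm = x_2**3. S = 11/3*x_1**2 - 4/3*x_1*x_2 - 6*x_2**2 - 13/3*x_2 - 47/3.
  reduce S modulo (h_1, h_2):
  remainder 11/3*x_1**2 - 4/3*x_1*x_2 - 6*x_2**2 - 13/3*x_2 - 47/3 ≠ 0; add k_3 = 11/3*x_1**2 - 4/3*x_1*x_2 - 6*x_2**2 - 13/3*x_2 - 47/3 to the basis.

The other S-polynomials (S(h_1,k_3), S(h_2,k_3)) all reduce to 0 modulo the current basis, so we have a Gröbner basis.
Inter-reduce: drop elements whose leading term is divisible by another's, tail-reduce, and make monic.
Reduced Gröbner basis: {x_2**3 + 6*x_2**2 + 5*x_2, x_1**2 - 4/11*x_1*x_2 - 18/11*x_2**2 - 13/11*x_2 - 47/11}.

Same reduced basis, so the two generating sets span the same ideal.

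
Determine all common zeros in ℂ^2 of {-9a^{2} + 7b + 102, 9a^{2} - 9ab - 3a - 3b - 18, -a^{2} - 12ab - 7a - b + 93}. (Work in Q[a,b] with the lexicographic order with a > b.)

Compute a lex Gröbner basis by Buchberger's algorithm.
f_1 = -9a^{2} + 7b + 102, LT = a^{2}.
f_2 = 9a^{2} - 9ab - 3a - 3b - 18, LT = a^{2}.
f_3 = -a^{2} - 12ab - 7a - b + 93, LT = a^{2}.

S(f_1,f_2): lcm = a^{2}. S = ab + \tfrac{1}{3}a - \tfrac{4}{9}b - \tfrac{28}{3}.
  reduce S modulo (f_1, f_2, f_3):
  remainder ab + \tfrac{1}{3}a - \tfrac{4}{9}b - \tfrac{28}{3} ≠ 0; add h_4 = ab + \tfrac{1}{3}a - \tfrac{4}{9}b - \tfrac{28}{3} to the basis.

S(f_1,f_3): lcm = a^{2}. S = -12ab - 7a - \tfrac{16}{9}b + \tfrac{245}{3}.
  reduce S modulo (f_1, f_2, f_3, h_4):
  remainder -3a - \tfrac{64}{9}b - \tfrac{91}{3} ≠ 0; add h_5 = -3a - \tfrac{64}{9}b - \tfrac{91}{3} to the basis.

S(f_1,h_4): lcm = a^{2}b. S = -\tfrac{1}{3}a^{2} + \tfrac{4}{9}ab + \tfrac{28}{3}a - \tfrac{7}{9}b^{2} - \tfrac{34}{3}b.
  reduce S modulo (f_1, f_2, f_3, h_4, h_5):
  remainder -\tfrac{7}{9}b^{2} - \tfrac{24179}{729}b - \tfrac{22478}{243} ≠ 0; add h_6 = -\tfrac{7}{9}b^{2} - \tfrac{24179}{729}b - \tfrac{22478}{243} to the basis.

S(f_3,h_4): lcm = a^{2}b. S = -\tfrac{1}{3}a^{2} + 12ab^{2} + \tfrac{67}{9}ab + \tfrac{28}{3}a + b^{2} - 93b.
  reduce S modulo (f_1, f_2, f_3, h_4, h_5, h_6):
  remainder -\tfrac{1373765}{5103}b - \tfrac{1373765}{1701} ≠ 0; add h_7 = -\tfrac{1373765}{5103}b - \tfrac{1373765}{1701} to the basis.

The other S-polynomials (S(f_2,f_3), S(f_2,h_4), S(f_1,h_5), S(f_2,h_5), S(f_3,h_5), S(h_4,h_5), S(f_1,h_6), S(f_2,h_6), S(f_3,h_6), S(h_4,h_6), S(h_5,h_6), S(f_1,h_7), S(f_2,h_7), S(f_3,h_7), S(h_4,h_7), S(h_5,h_7), S(h_6,h_7)) all reduce to 0 modulo the current basis, so we have a Gröbner basis.
Inter-reduce: drop elements whose leading term is divisible by another's, tail-reduce, and make monic.
Reduced Gröbner basis: {a + 3, b + 3}.

From the last basis element, b + 3 = 0, so b takes values in {-3}. Each choice, substituted upward through the basis, yields the corresponding point(s) of the solution set.
  b = -3: the earlier basis element becomes a + 3 = 0, giving a = -3 — point (-3, -3).

{(-3, -3)}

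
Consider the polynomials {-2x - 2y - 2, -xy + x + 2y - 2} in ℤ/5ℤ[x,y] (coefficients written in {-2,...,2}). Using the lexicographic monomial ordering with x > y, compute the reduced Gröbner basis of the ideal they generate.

f_1 = -2x - 2y - 2, LT = x.
f_2 = -xy + x + 2y - 2, LT = xy.

S(f_1,f_2): lcm = xy. S = x + y² - 2y - 2.
  leading term x: subtract (2)·f_1 from x + y² - 2y - 2 → y² + 2y + 2
  leading term y²: no divisor's leading term divides it; move y² to the remainder.
  leading term y: no divisor's leading term divides it; move 2y to the remainder.
  leading term 1: no divisor's leading term divides it; move 2 to the remainder.
  remainder y² + 2y + 2 ≠ 0; add g_3 = y² + 2y + 2 to the basis.

The other S-polynomials (S(f_1,g_3), S(f_2,g_3)) all reduce to 0 modulo the current basis, so we have a Gröbner basis.
Inter-reduce: drop elements whose leading term is divisible by another's, tail-reduce, and make monic.

G = {x + y + 1, y² + 2y + 2}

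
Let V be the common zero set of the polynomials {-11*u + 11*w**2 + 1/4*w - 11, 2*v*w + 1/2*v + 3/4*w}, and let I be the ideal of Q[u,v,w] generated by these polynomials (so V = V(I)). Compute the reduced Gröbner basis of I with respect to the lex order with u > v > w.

G = {u - w**2 - 1/44*w + 1, v*w + 1/4*v + 3/8*w}

f_1 = -11*u + 11*w**2 + 1/4*w - 11, LT = u.
f_2 = 2*v*w + 1/2*v + 3/4*w, LT = v*w.

S(f_1,f_2): leading monomials are coprime, so the S-polynomial reduces to 0 (Buchberger's first criterion).
Every S-polynomial of the final basis reduces to 0, so we have a Gröbner basis.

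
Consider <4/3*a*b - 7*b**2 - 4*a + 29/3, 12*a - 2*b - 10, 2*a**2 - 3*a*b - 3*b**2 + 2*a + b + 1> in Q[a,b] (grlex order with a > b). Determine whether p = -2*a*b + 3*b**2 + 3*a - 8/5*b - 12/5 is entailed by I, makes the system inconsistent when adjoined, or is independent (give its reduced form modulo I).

First compute the reduced Gröbner basis of I by Buchberger's algorithm.
f_1 = 4/3*a*b - 7*b**2 - 4*a + 29/3, LT = a*b.
f_2 = 12*a - 2*b - 10, LT = a.
f_3 = 2*a**2 - 3*a*b - 3*b**2 + 2*a + b + 1, LT = a**2.

S(f_1,f_2): lcm = a*b. S = -61/12*b**2 - 3*a + 5/6*b + 29/4.
  leading term b**2: no divisor's leading term divides it; move -61/12*b**2 to the remainder.
  leading term a: subtract (-1/4)·f_2 from -3*a + 5/6*b + 29/4 → 1/3*b + 19/4
  leading term b: no divisor's leading term divides it; move 1/3*b to the remainder.
  leading term 1: no divisor's leading term divides it; move 19/4 to the remainder.
  remainder -61/12*b**2 + 1/3*b + 19/4 ≠ 0; add h_4 = -61/12*b**2 + 1/3*b + 19/4 to the basis.

S(f_1,f_3): lcm = a**2*b. S = -15/4*a*b**2 + 3/2*b**3 - 3*a**2 - a*b - 1/2*b**2 + 29/4*a - 1/2*b.
  leading term a*b**2: subtract (-45/16*b)·f_1 from -15/4*a*b**2 + 3/2*b**3 - 3*a**2 - a*b - 1/2*b**2 + 29/4*a - 1/2*b → -291/16*b**3 - 3*a**2 - 49/4*a*b - 1/2*b**2 + 29/4*a + 427/16*b
  leading term b**3: subtract (873/244*b)·h_4 from -291/16*b**3 - 3*a**2 - 49/4*a*b - 1/2*b**2 + 29/4*a + 427/16*b → -3*a**2 - 49/4*a*b - 413/244*b**2 + 29/4*a + 2365/244*b
  leading term a**2: subtract (-1/4*a)·f_2 from -3*a**2 - 49/4*a*b - 413/244*b**2 + 29/4*a + 2365/244*b → -51/4*a*b - 413/244*b**2 + 19/4*a + 2365/244*b
  leading term a*b: subtract (-153/16)·f_1 from -51/4*a*b - 413/244*b**2 + 19/4*a + 2365/244*b → -66983/976*b**2 - 67/2*a + 2365/244*b + 1479/16
  leading term b**2: subtract (200949/14884)·h_4 from -66983/976*b**2 - 67/2*a + 2365/244*b + 1479/16 → -67/2*a + 38641/7442*b + 105333/3721
  leading term a: subtract (-67/24)·f_2 from -67/2*a + 38641/7442*b + 105333/3721 → -17461/44652*b + 17461/44652
  leading term b: no divisor's leading term divides it; move -17461/44652*b to the remainder.
  leading term 1: no divisor's leading term divides it; move 17461/44652 to the remainder.
  remainder -17461/44652*b + 17461/44652 ≠ 0; add h_5 = -17461/44652*b + 17461/44652 to the basis.

The other S-polynomials (S(f_2,f_3), S(f_1,h_4), S(f_2,h_4), S(f_3,h_4), S(f_1,h_5), S(f_2,h_5), S(f_3,h_5), S(h_4,h_5)) all reduce to 0 modulo the current basis, so we have a Gröbner basis.
Inter-reduce: drop elements whose leading term is divisible by another's, tail-reduce, and make monic.
Reduced Gröbner basis: {a - 1, b - 1}.
Label its elements g_1 = a - 1, g_2 = b - 1.

Reduce p = -2*a*b + 3*b**2 + 3*a - 8/5*b - 12/5 modulo G:
  leading term a*b: subtract (-2*b)·g_1 from -2*a*b + 3*b**2 + 3*a - 8/5*b - 12/5 → 3*b**2 + 3*a - 18/5*b - 12/5
  leading term b**2: subtract (3*b)·g_2 from 3*b**2 + 3*a - 18/5*b - 12/5 → 3*a - 3/5*b - 12/5
  leading term a: subtract (3)·g_1 from 3*a - 3/5*b - 12/5 → -3/5*b + 3/5
  leading term b: subtract (-3/5)·g_2 from -3/5*b + 3/5 → 0
  normal form = 0.
Since the normal form is 0, p ∈ I.

-2*a*b + 3*b**2 + 3*a - 8/5*b - 12/5 lies in I (it reduces to 0).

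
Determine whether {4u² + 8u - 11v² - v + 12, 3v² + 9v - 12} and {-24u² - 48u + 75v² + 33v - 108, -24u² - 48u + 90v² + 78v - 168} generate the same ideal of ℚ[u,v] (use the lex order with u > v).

Since reduced Gröbner bases are canonical representatives of ideals under a given ordering, it suffices to compute and compare them.
Buchberger on the first generating set:
f_1 = 4u² + 8u - 11v² - v + 12, LT = u².
f_2 = 3v² + 9v - 12, LT = v².

The S-polynomials (S(f_1,f_2)) all reduce to 0 modulo the current basis, so we have a Gröbner basis.
Inter-reduce: drop elements whose leading term is divisible by another's, tail-reduce, and make monic.
Reduced Gröbner basis: {u² + 2u + 8v - 8, v² + 3v - 4}.

Buchberger on the second generating set:
h_1 = -24u² - 48u + 75v² + 33v - 108, LT = u².
h_2 = -24u² - 48u + 90v² + 78v - 168, LT = u².

S(h_1,h_2): lcm = u². S = ⅝v² + 15/8v - 5/2.
  reduce S modulo (h_1, h_2):
  remainder ⅝v² + 15/8v - 5/2 ≠ 0; add k_3 = ⅝v² + 15/8v - 5/2 to the basis.

The other S-polynomials (S(h_1,k_3), S(h_2,k_3)) all reduce to 0 modulo the current basis, so we have a Gröbner basis.
Inter-reduce: drop elements whose leading term is divisible by another's, tail-reduce, and make monic.
Reduced Gröbner basis: {u² + 2u + 8v - 8, v² + 3v - 4}.

These coincide, so the ideals are equal.

Yes, the ideals are equal.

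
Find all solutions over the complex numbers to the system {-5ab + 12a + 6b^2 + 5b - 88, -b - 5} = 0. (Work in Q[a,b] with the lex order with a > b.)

Compute a lex Gröbner basis by Buchberger's algorithm.
f_1 = -5ab + 12a + 6b^2 + 5b - 88, LT = ab.
f_2 = -b - 5, LT = b.

S(f_1,f_2): lcm = ab. S = -37/5a - 6/5b^2 - b + 88/5.
  leading term a: no divisor's leading term divides it; move -37/5a to the remainder.
  leading term b^2: subtract (6/5b)·f_2 from -6/5b^2 - b + 88/5 → 5b + 88/5
  leading term b: subtract (-5)·f_2 from 5b + 88/5 → -37/5
  leading term 1: no divisor's leading term divides it; move -37/5 to the remainder.
  remainder -37/5a - 37/5 ≠ 0; add h_3 = -37/5a - 37/5 to the basis.

The other S-polynomials (S(f_1,h_3), S(f_2,h_3)) all reduce to 0 modulo the current basis, so we have a Gröbner basis.
Inter-reduce: drop elements whose leading term is divisible by another's, tail-reduce, and make monic.
Reduced Gröbner basis: {a + 1, b + 5}.

A lex Gröbner basis eliminates variables successively. Here b + 5 depends only on b, with roots {-5}; lifting each root through the earlier basis elements recovers the full solutions.
  b = -5: the earlier basis element becomes a + 1 = 0, giving a = -1 — point (-1, -5).
Zero-dimensionality of the ideal guarantees finitely many solutions over ℂ.

{(-1, -5)}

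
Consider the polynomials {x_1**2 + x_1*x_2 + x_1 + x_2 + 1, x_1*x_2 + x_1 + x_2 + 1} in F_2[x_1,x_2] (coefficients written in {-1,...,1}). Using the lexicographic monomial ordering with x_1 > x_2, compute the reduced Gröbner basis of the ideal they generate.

G = {x_1**2, x_2 + 1}

The reduced Gröbner basis is the canonical form of the ideal for this ordering.

f_1 = x_1**2 + x_1*x_2 + x_1 + x_2 + 1, LT = x_1**2.
f_2 = x_1*x_2 + x_1 + x_2 + 1, LT = x_1*x_2.

S(f_1,f_2): lcm = x_1**2*x_2. S = x_1**2 + x_1*x_2**2 + x_1 + x_2**2 + x_2.
  leading term x_1**2: subtract (1)·f_1 from x_1**2 + x_1*x_2**2 + x_1 + x_2**2 + x_2 → x_1*x_2**2 + x_1*x_2 + x_2**2 + 1
  leading term x_1*x_2**2: subtract (x_2)·f_2 from x_1*x_2**2 + x_1*x_2 + x_2**2 + 1 → x_2 + 1
  leading term x_2: no divisor's leading term divides it; move x_2 to the remainder.
  leading term 1: no divisor's leading term divides it; move 1 to the remainder.
  remainder x_2 + 1 ≠ 0; add g_3 = x_2 + 1 to the basis.

The other S-polynomials (S(f_1,g_3), S(f_2,g_3)) all reduce to 0 modulo the current basis, so we have a Gröbner basis.
Inter-reduce: drop elements whose leading term is divisible by another's, tail-reduce, and make monic.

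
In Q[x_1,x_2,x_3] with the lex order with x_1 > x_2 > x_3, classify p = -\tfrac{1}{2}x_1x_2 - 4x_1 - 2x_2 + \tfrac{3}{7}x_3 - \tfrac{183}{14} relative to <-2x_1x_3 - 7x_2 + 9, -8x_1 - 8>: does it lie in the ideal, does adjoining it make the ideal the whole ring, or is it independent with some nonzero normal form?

Adjoining -\tfrac{1}{2}x_1x_2 - 4x_1 - 2x_2 + \tfrac{3}{7}x_3 - \tfrac{183}{14} makes the ideal the whole ring: the system is inconsistent.

First compute the reduced Gröbner basis of I by Buchberger's algorithm.
f_1 = -2x_1x_3 - 7x_2 + 9, LT = x_1x_3.
f_2 = -8x_1 - 8, LT = x_1.

S(f_1,f_2): lcm = x_1x_3. S = \tfrac{7}{2}x_2 - x_3 - \tfrac{9}{2}.
  leading term x_2: no divisor's leading term divides it; move \tfrac{7}{2}x_2 to the remainder.
  leading term x_3: no divisor's leading term divides it; move -x_3 to the remainder.
  leading term 1: no divisor's leading term divides it; move -\tfrac{9}{2} to the remainder.
  remainder \tfrac{7}{2}x_2 - x_3 - \tfrac{9}{2} ≠ 0; add h_3 = \tfrac{7}{2}x_2 - x_3 - \tfrac{9}{2} to the basis.

The other S-polynomials (S(f_1,h_3), S(f_2,h_3)) all reduce to 0 modulo the current basis, so we have a Gröbner basis.
Inter-reduce: drop elements whose leading term is divisible by another's, tail-reduce, and make monic.
Reduced Gröbner basis: {x_1 + 1, x_2 - \tfrac{2}{7}x_3 - \tfrac{9}{7}}.
Label its elements g_1 = x_1 + 1, g_2 = x_2 - \tfrac{2}{7}x_3 - \tfrac{9}{7}.

Reduce p = -\tfrac{1}{2}x_1x_2 - 4x_1 - 2x_2 + \tfrac{3}{7}x_3 - \tfrac{183}{14} modulo G:
  leading term x_1x_2: subtract (-\tfrac{1}{2}x_2)·g_1 from -\tfrac{1}{2}x_1x_2 - 4x_1 - 2x_2 + \tfrac{3}{7}x_3 - \tfrac{183}{14} → -4x_1 - \tfrac{3}{2}x_2 + \tfrac{3}{7}x_3 - \tfrac{183}{14}
  leading term x_1: subtract (-4)·g_1 from -4x_1 - \tfrac{3}{2}x_2 + \tfrac{3}{7}x_3 - \tfrac{183}{14} → -\tfrac{3}{2}x_2 + \tfrac{3}{7}x_3 - \tfrac{127}{14}
  leading term x_2: subtract (-\tfrac{3}{2})·g_2 from -\tfrac{3}{2}x_2 + \tfrac{3}{7}x_3 - \tfrac{127}{14} → -11
  leading term 1: no divisor's leading term divides it; move -11 to the remainder.
  normal form = -11.
The normal form is nonzero, so p ∉ I. Since p minus its normal form lies in I, I + (p) = I + (r) where r = -11; decide whether this ideal is the whole ring.
Here r = -11 is a nonzero constant, hence a unit: 1 ∈ I + (p), the Gröbner basis of I + (p) is {1}, and the enlarged system has no common solution — adjoining p is inconsistent.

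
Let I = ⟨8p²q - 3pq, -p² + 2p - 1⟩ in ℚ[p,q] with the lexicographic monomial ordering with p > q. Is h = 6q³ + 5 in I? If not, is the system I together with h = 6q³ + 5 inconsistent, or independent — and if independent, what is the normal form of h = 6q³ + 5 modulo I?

First compute the reduced Gröbner basis of I by Buchberger's algorithm.
f_1 = 8p²q - 3pq, LT = p²q.
f_2 = -p² + 2p - 1, LT = p².

S(f_1,f_2): lcm = p²q. S = 13/8pq - q.
  leading term pq: no divisor's leading term divides it; move 13/8pq to the remainder.
  leading term q: no divisor's leading term divides it; move -q to the remainder.
  remainder 13/8pq - q ≠ 0; add k_3 = 13/8pq - q to the basis.

S(f_1,k_3): lcm = p²q. S = 25/104pq.
  leading term pq: subtract (25/169)·k_3 from 25/104pq → 25/169q
  leading term q: no divisor's leading term divides it; move 25/169q to the remainder.
  remainder 25/169q ≠ 0; add k_4 = 25/169q to the basis.

The other S-polynomials (S(f_2,k_3), S(f_1,k_4), S(f_2,k_4), S(k_3,k_4)) all reduce to 0 modulo the current basis, so we have a Gröbner basis.
Inter-reduce: drop elements whose leading term is divisible by another's, tail-reduce, and make monic.
Reduced Gröbner basis: {p² - 2p + 1, q}.
Label its elements g_1 = p² - 2p + 1, g_2 = q.

Reduce h = 6q³ + 5 modulo G:
  leading term q³: subtract (6q²)·g_2 from 6q³ + 5 → 5
  leading term 1: no divisor's leading term divides it; move 5 to the remainder.
  normal form = 5.
The normal form is nonzero, so h ∉ I. Since h minus its normal form lies in I, I + (h) = I + (r) where r = 5; decide whether this ideal is the whole ring.
Here r = 5 is a nonzero constant, hence a unit: 1 ∈ I + (h), the Gröbner basis of I + (h) is {1}, and the enlarged system has no common solution — adjoining h is inconsistent.

Adjoining 6q³ + 5 makes the ideal the whole ring: the system is inconsistent.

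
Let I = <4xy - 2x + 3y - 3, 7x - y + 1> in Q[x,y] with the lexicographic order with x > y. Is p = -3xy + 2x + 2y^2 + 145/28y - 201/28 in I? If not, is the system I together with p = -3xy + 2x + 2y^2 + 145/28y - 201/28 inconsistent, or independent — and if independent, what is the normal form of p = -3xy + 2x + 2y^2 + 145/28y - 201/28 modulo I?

-3xy + 2x + 2y^2 + 145/28y - 201/28 lies in I (it reduces to 0).

First compute the reduced Gröbner basis of I by Buchberger's algorithm.
f_1 = 4xy - 2x + 3y - 3, LT = xy.
f_2 = 7x - y + 1, LT = x.

S(f_1,f_2): lcm = xy. S = -1/2x + 1/7y^2 + 17/28y - 3/4.
  leading term x: subtract (-1/14)·f_2 from -1/2x + 1/7y^2 + 17/28y - 3/4 → 1/7y^2 + 15/28y - 19/28
  leading term y^2: no divisor's leading term divides it; move 1/7y^2 to the remainder.
  leading term y: no divisor's leading term divides it; move 15/28y to the remainder.
  leading term 1: no divisor's leading term divides it; move -19/28 to the remainder.
  remainder 1/7y^2 + 15/28y - 19/28 ≠ 0; add h_3 = 1/7y^2 + 15/28y - 19/28 to the basis.

S(f_1,h_3): lcm = xy^2. S = -17/4xy + 19/4x + 3/4y^2 - 3/4y.
  leading term xy: subtract (-17/16)·f_1 from -17/4xy + 19/4x + 3/4y^2 - 3/4y → 21/8x + 3/4y^2 + 39/16y - 51/16
  leading term x: subtract (3/8)·f_2 from 21/8x + 3/4y^2 + 39/16y - 51/16 → 3/4y^2 + 45/16y - 57/16
  leading term y^2: subtract (21/4)·h_3 from 3/4y^2 + 45/16y - 57/16 → 0
  remainder 0.

S(f_2,h_3): leading monomials are coprime, so the S-polynomial reduces to 0 (Buchberger's first criterion).
Every S-polynomial of the final basis reduces to 0, so we have a Gröbner basis.
Inter-reduce: drop elements whose leading term is divisible by another's, tail-reduce, and make monic.
Reduced Gröbner basis: {x - 1/7y + 1/7, y^2 + 15/4y - 19/4}.
Label its elements g_1 = x - 1/7y + 1/7, g_2 = y^2 + 15/4y - 19/4.

Reduce p = -3xy + 2x + 2y^2 + 145/28y - 201/28 modulo G:
  leading term xy: subtract (-3y)·g_1 from -3xy + 2x + 2y^2 + 145/28y - 201/28 → 2x + 11/7y^2 + 157/28y - 201/28
  leading term x: subtract (2)·g_1 from 2x + 11/7y^2 + 157/28y - 201/28 → 11/7y^2 + 165/28y - 209/28
  leading term y^2: subtract (11/7)·g_2 from 11/7y^2 + 165/28y - 209/28 → 0
  normal form = 0.
Since the normal form is 0, p ∈ I.

Ideal membership is decidable via reduction modulo a Gröbner basis.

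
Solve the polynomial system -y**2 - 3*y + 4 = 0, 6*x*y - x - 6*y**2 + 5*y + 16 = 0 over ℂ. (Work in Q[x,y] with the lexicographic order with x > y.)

Compute a lex Gröbner basis by Buchberger's algorithm.
f_1 = -y**2 - 3*y + 4, LT = y**2.
f_2 = 6*x*y - x - 6*y**2 + 5*y + 16, LT = x*y.

S(f_1,f_2): lcm = x*y**2. S = 19/6*x*y - 4*x + y**3 - 5/6*y**2 - 8/3*y.
  reduce S modulo (f_1, f_2):
  remainder -125/36*x + 25/36*y - 100/9 ≠ 0; add h_3 = -125/36*x + 25/36*y - 100/9 to the basis.

The other S-polynomials (S(f_1,h_3), S(f_2,h_3)) all reduce to 0 modulo the current basis, so we have a Gröbner basis.
Inter-reduce: drop elements whose leading term is divisible by another's, tail-reduce, and make monic.
Reduced Gröbner basis: {x - 1/5*y + 16/5, y**2 + 3*y - 4}.

Since the basis is lex-ordered, y**2 + 3*y - 4 is univariate in y. Its roots are {-4, 1}. Back-substituting each root into the other basis elements fixes the other coordinates.
  y = -4: the earlier basis element becomes x + 4 = 0, giving x = -4 — point (-4, -4).
  y = 1: the earlier basis element becomes x + 3 = 0, giving x = -3 — point (-3, 1).

{(-4, -4), (-3, 1)}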